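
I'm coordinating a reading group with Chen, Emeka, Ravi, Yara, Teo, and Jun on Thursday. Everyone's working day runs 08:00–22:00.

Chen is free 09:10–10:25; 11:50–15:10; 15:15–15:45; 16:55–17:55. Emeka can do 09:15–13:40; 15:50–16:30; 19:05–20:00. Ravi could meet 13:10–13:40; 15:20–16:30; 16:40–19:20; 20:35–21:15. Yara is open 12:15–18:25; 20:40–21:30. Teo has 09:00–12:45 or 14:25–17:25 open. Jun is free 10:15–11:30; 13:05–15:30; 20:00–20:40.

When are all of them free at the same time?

Chen ∩ Emeka: 09:15-10:25, 11:50-13:40.
Chen ∩ Emeka ∩ Ravi: 13:10-13:40.
Chen ∩ Emeka ∩ Ravi ∩ Yara: 13:10-13:40.
Chen ∩ Emeka ∩ Ravi ∩ Yara ∩ Teo: ∅.
Chen ∩ Emeka ∩ Ravi ∩ Yara ∩ Teo ∩ Jun: ∅.
There is no time when everyone is free.

none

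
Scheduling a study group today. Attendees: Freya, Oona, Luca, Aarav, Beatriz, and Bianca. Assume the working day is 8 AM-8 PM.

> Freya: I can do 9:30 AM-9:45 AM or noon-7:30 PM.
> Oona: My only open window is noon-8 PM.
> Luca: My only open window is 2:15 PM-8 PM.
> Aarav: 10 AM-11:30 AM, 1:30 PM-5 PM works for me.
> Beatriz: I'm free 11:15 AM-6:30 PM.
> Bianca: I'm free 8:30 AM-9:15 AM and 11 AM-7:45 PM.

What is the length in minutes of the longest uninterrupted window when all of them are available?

165

Freya ∩ Oona: 12:00-19:30.
Freya ∩ Oona ∩ Luca: 14:15-19:30.
Freya ∩ Oona ∩ Luca ∩ Aarav: 14:15-17:00.
Freya ∩ Oona ∩ Luca ∩ Aarav ∩ Beatriz: 14:15-17:00.
Freya ∩ Oona ∩ Luca ∩ Aarav ∩ Beatriz ∩ Bianca: 14:15-17:00.
The longest is 14:15-17:00 at 165 minutes.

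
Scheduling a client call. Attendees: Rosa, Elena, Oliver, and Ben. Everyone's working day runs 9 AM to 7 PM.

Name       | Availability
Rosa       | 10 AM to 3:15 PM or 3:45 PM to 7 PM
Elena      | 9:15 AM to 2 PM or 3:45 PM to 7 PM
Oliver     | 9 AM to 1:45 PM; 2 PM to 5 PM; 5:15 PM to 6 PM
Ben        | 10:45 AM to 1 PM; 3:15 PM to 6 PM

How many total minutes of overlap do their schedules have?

Rosa ∩ Elena: 10:00-14:00, 15:45-19:00.
Rosa ∩ Elena ∩ Oliver: 10:00-13:45, 15:45-17:00, 17:15-18:00.
Rosa ∩ Elena ∩ Oliver ∩ Ben: 10:45-13:00, 15:45-17:00, 17:15-18:00.
Summing the common windows: 135 + 75 + 45 = 255 minutes.

255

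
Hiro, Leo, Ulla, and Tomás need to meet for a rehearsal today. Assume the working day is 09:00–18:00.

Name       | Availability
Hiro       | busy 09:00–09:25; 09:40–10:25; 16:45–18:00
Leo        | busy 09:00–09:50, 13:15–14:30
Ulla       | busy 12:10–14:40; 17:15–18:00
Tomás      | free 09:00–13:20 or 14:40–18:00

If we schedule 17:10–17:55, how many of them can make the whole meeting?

Hiro free: 09:25-09:40, 10:25-16:45 (invert busy blocks within the working day).
Leo free: 09:50-13:15, 14:30-18:00 (invert busy blocks within the working day).
Ulla free: 09:00-12:10, 14:40-17:15 (invert busy blocks within the working day).
Tomás free: 09:00-13:20, 14:40-18:00.
Leo and Tomás can make the full 17:10-17:55 slot — that's 2.

2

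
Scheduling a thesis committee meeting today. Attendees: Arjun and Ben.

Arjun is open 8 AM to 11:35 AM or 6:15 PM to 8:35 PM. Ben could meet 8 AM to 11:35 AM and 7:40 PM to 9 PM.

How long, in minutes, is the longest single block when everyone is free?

Arjun ∩ Ben: 08:00-11:35, 19:40-20:35.
The longest is 08:00-11:35 at 215 minutes.

215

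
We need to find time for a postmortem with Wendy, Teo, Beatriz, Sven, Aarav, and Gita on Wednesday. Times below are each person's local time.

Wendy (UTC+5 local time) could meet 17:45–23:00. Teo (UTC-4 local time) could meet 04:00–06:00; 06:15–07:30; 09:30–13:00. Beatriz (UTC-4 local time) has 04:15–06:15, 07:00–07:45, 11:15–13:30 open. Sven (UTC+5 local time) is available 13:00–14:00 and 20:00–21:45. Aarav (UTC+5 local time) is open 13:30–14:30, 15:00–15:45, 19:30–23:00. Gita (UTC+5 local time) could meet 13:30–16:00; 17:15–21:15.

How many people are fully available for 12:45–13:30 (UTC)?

2

Wendy in UTC: 12:45-18:00 (subtract 5h to convert from UTC+5).
Teo in UTC: 08:00-10:00, 10:15-11:30, 13:30-17:00 (add 4h to convert from UTC-4).
Beatriz in UTC: 08:15-10:15, 11:00-11:45, 15:15-17:30 (add 4h to convert from UTC-4).
Sven in UTC: 08:00-09:00, 15:00-16:45 (subtract 5h to convert from UTC+5).
Aarav in UTC: 08:30-09:30, 10:00-10:45, 14:30-18:00 (subtract 5h to convert from UTC+5).
Gita in UTC: 08:30-11:00, 12:15-16:15 (subtract 5h to convert from UTC+5).
Wendy and Gita can make the full 12:45-13:30 slot — that's 2.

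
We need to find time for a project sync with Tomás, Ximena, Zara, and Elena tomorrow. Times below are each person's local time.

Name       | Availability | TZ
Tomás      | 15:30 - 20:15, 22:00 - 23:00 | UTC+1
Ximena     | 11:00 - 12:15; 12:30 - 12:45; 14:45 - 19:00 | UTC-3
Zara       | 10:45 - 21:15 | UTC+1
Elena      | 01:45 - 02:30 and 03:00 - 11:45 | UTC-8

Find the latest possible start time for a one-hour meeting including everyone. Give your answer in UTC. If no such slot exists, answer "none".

Tomás in UTC: 14:30-19:15, 21:00-22:00 (subtract 1h to convert from UTC+1).
Ximena in UTC: 14:00-15:15, 15:30-15:45, 17:45-22:00 (add 3h to convert from UTC-3).
Zara in UTC: 09:45-20:15 (subtract 1h to convert from UTC+1).
Elena in UTC: 09:45-10:30, 11:00-19:45 (add 8h to convert from UTC-8).
Tomás ∩ Ximena: 14:30-15:15, 15:30-15:45, 17:45-19:15, 21:00-22:00.
Tomás ∩ Ximena ∩ Zara: 14:30-15:15, 15:30-15:45, 17:45-19:15.
Tomás ∩ Ximena ∩ Zara ∩ Elena: 14:30-15:15, 15:30-15:45, 17:45-19:15.
Those are the intersection windows.
The last common window of at least 60 minutes is 17:45-19:15; a 60-minute meeting can start as late as 18:15 and still end by 19:15.

18:15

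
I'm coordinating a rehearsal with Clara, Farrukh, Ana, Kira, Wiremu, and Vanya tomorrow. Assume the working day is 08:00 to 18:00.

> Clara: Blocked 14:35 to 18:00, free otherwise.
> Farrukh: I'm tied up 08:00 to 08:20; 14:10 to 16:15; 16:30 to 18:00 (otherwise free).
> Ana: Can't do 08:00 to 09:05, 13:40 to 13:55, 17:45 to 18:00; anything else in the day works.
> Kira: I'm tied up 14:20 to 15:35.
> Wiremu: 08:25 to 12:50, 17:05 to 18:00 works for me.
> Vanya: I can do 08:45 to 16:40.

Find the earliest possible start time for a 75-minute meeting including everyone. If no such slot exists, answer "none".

09:05

Clara free: 08:00-14:35 (invert busy blocks within the working day).
Farrukh free: 08:20-14:10, 16:15-16:30 (invert busy blocks within the working day).
Ana free: 09:05-13:40, 13:55-17:45 (invert busy blocks within the working day).
Kira free: 08:00-14:20, 15:35-18:00 (invert busy blocks within the working day).
Wiremu free: 08:25-12:50, 17:05-18:00.
Vanya free: 08:45-16:40.
Clara ∩ Farrukh: 08:20-14:10.
Clara ∩ Farrukh ∩ Ana: 09:05-13:40, 13:55-14:10.
Clara ∩ Farrukh ∩ Ana ∩ Kira: 09:05-13:40, 13:55-14:10.
Clara ∩ Farrukh ∩ Ana ∩ Kira ∩ Wiremu: 09:05-12:50.
Clara ∩ Farrukh ∩ Ana ∩ Kira ∩ Wiremu ∩ Vanya: 09:05-12:50.
The first common window of at least 75 minutes is 09:05-12:50, so the earliest start is 09:05.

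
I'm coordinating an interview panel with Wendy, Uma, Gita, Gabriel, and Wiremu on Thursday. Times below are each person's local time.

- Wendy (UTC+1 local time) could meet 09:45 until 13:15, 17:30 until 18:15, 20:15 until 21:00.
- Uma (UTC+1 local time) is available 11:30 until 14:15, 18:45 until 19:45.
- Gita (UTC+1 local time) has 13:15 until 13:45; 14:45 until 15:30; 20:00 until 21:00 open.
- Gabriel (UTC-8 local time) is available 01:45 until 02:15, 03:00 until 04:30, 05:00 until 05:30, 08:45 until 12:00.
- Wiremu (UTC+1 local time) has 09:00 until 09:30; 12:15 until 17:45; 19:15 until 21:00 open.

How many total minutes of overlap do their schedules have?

0

Wendy in UTC: 08:45-12:15, 16:30-17:15, 19:15-20:00 (subtract 1h to convert from UTC+1).
Uma in UTC: 10:30-13:15, 17:45-18:45 (subtract 1h to convert from UTC+1).
Gita in UTC: 12:15-12:45, 13:45-14:30, 19:00-20:00 (subtract 1h to convert from UTC+1).
Gabriel in UTC: 09:45-10:15, 11:00-12:30, 13:00-13:30, 16:45-20:00 (add 8h to convert from UTC-8).
Wiremu in UTC: 08:00-08:30, 11:15-16:45, 18:15-20:00 (subtract 1h to convert from UTC+1).
Wendy ∩ Uma: 10:30-12:15.
Wendy ∩ Uma ∩ Gita: ∅.
Wendy ∩ Uma ∩ Gita ∩ Gabriel: ∅.
Wendy ∩ Uma ∩ Gita ∩ Gabriel ∩ Wiremu: ∅.
There is no time when everyone is free.
There is no common window, so the total is 0 minutes.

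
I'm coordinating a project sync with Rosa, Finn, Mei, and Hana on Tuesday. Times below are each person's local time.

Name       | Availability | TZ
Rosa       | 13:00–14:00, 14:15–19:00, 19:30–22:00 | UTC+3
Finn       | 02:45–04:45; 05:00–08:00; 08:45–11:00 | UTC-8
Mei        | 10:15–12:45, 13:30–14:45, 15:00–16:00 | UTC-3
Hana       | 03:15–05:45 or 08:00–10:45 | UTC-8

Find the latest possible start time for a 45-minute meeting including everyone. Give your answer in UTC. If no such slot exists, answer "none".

Rosa in UTC: 10:00-11:00, 11:15-16:00, 16:30-19:00 (subtract 3h to convert from UTC+3).
Finn in UTC: 10:45-12:45, 13:00-16:00, 16:45-19:00 (add 8h to convert from UTC-8).
Mei in UTC: 13:15-15:45, 16:30-17:45, 18:00-19:00 (add 3h to convert from UTC-3).
Hana in UTC: 11:15-13:45, 16:00-18:45 (add 8h to convert from UTC-8).
Rosa ∩ Finn: 10:45-11:00, 11:15-12:45, 13:00-16:00, 16:45-19:00.
Rosa ∩ Finn ∩ Mei: 13:15-15:45, 16:45-17:45, 18:00-19:00.
Rosa ∩ Finn ∩ Mei ∩ Hana: 13:15-13:45, 16:45-17:45, 18:00-18:45.
Those are the intersection windows.
The last common window of at least 45 minutes is 18:00-18:45; a 45-minute meeting can start as late as 18:00 and still end by 18:45.

18:00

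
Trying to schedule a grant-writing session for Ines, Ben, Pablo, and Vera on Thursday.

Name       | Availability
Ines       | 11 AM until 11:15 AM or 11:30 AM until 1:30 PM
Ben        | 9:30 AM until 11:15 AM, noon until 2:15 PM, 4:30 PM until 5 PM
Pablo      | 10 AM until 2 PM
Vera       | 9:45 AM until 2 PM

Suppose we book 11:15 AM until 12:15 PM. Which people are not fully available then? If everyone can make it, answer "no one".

Ines: not fully free for 11:15-12:15. Ben: not fully free for 11:15-12:15. Pablo: free for 11:15-12:15. Vera: free for 11:15-12:15.

Ben, Ines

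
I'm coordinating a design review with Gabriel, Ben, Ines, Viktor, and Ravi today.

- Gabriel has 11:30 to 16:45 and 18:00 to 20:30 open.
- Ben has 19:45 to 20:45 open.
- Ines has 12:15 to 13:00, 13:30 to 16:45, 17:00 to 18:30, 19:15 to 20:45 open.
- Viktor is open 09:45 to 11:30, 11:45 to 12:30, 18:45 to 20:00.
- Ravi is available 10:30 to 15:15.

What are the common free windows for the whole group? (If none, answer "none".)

none

Gabriel ∩ Ben: 19:45-20:30.
Gabriel ∩ Ben ∩ Ines: 19:45-20:30.
Gabriel ∩ Ben ∩ Ines ∩ Viktor: 19:45-20:00.
Gabriel ∩ Ben ∩ Ines ∩ Viktor ∩ Ravi: ∅.
There is no time when everyone is free.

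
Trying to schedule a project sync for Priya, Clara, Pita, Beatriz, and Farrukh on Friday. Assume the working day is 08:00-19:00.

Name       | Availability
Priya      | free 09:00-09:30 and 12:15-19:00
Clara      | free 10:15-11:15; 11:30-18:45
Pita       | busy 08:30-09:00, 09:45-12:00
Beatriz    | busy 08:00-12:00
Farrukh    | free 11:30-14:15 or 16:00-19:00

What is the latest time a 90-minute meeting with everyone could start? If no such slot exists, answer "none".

Priya free: 09:00-09:30, 12:15-19:00.
Clara free: 10:15-11:15, 11:30-18:45.
Pita free: 08:00-08:30, 09:00-09:45, 12:00-19:00 (invert busy blocks within the working day).
Beatriz free: 12:00-19:00 (invert busy blocks within the working day).
Farrukh free: 11:30-14:15, 16:00-19:00.
Priya ∩ Clara: 12:15-18:45.
Priya ∩ Clara ∩ Pita: 12:15-18:45.
Priya ∩ Clara ∩ Pita ∩ Beatriz: 12:15-18:45.
Priya ∩ Clara ∩ Pita ∩ Beatriz ∩ Farrukh: 12:15-14:15, 16:00-18:45.
So the common availability across everyone is 12:15-14:15, 16:00-18:45.
The last common window of at least 90 minutes is 16:00-18:45; a 90-minute meeting can start as late as 17:15 and still end by 18:45.

17:15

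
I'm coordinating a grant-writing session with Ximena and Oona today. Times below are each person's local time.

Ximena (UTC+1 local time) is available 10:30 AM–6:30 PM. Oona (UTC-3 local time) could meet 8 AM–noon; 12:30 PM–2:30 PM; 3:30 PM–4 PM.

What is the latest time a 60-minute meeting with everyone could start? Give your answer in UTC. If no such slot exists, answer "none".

16:30

Ximena in UTC: 09:30-17:30 (subtract 1h to convert from UTC+1).
Oona in UTC: 11:00-15:00, 15:30-17:30, 18:30-19:00 (add 3h to convert from UTC-3).
Ximena ∩ Oona: 11:00-15:00, 15:30-17:30.
The last common window of at least 60 minutes is 15:30-17:30; a 60-minute meeting can start as late as 16:30 and still end by 17:30.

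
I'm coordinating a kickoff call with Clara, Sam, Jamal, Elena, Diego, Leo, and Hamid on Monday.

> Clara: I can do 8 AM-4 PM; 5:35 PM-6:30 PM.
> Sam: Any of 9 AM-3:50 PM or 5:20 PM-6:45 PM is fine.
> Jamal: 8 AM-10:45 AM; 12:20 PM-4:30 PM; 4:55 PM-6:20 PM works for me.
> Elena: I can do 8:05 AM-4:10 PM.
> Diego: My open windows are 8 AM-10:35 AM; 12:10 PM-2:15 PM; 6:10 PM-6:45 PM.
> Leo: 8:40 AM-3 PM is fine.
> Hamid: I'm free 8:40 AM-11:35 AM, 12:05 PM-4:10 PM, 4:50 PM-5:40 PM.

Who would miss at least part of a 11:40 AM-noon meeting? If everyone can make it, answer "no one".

Diego, Hamid, Jamal

Clara: free for 11:40-12:00. Sam: free for 11:40-12:00. Jamal: not fully free for 11:40-12:00. Elena: free for 11:40-12:00. Diego: not fully free for 11:40-12:00. Leo: free for 11:40-12:00. Hamid: not fully free for 11:40-12:00.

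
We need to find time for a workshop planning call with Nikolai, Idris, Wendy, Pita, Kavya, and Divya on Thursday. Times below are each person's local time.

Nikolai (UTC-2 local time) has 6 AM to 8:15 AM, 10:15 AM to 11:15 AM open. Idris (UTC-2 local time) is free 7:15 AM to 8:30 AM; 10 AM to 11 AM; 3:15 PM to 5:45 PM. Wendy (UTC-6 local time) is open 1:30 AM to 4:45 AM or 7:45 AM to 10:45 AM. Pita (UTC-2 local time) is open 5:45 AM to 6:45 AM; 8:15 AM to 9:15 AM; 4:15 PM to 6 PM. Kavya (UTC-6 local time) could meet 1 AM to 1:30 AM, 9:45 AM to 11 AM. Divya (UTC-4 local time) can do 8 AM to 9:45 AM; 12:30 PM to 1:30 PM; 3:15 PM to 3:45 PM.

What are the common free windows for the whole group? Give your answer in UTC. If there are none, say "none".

none

Nikolai in UTC: 08:00-10:15, 12:15-13:15 (add 2h to convert from UTC-2).
Idris in UTC: 09:15-10:30, 12:00-13:00, 17:15-19:45 (add 2h to convert from UTC-2).
Wendy in UTC: 07:30-10:45, 13:45-16:45 (add 6h to convert from UTC-6).
Pita in UTC: 07:45-08:45, 10:15-11:15, 18:15-20:00 (add 2h to convert from UTC-2).
Kavya in UTC: 07:00-07:30, 15:45-17:00 (add 6h to convert from UTC-6).
Divya in UTC: 12:00-13:45, 16:30-17:30, 19:15-19:45 (add 4h to convert from UTC-4).
Nikolai ∩ Idris: 09:15-10:15, 12:15-13:00.
Nikolai ∩ Idris ∩ Wendy: 09:15-10:15.
Nikolai ∩ Idris ∩ Wendy ∩ Pita: ∅.
Nikolai ∩ Idris ∩ Wendy ∩ Pita ∩ Kavya: ∅.
Nikolai ∩ Idris ∩ Wendy ∩ Pita ∩ Kavya ∩ Divya: ∅.
There is no time when everyone is free.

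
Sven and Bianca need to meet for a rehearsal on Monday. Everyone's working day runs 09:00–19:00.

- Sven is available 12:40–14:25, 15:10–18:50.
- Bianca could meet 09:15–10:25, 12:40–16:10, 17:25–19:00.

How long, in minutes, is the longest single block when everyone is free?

105

Sven ∩ Bianca: 12:40-14:25, 15:10-16:10, 17:25-18:50.
The longest is 12:40-14:25 at 105 minutes.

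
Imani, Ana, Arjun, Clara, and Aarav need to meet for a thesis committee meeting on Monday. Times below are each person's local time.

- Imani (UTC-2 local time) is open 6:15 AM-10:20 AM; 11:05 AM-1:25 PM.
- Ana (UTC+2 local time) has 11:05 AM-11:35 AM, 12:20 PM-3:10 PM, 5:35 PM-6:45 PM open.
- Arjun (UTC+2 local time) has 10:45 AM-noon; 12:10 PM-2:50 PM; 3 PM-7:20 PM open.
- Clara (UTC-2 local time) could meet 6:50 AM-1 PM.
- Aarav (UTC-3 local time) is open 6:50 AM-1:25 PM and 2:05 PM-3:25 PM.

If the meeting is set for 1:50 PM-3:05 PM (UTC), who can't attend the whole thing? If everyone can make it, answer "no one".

Imani in UTC: 08:15-12:20, 13:05-15:25 (add 2h to convert from UTC-2).
Ana in UTC: 09:05-09:35, 10:20-13:10, 15:35-16:45 (subtract 2h to convert from UTC+2).
Arjun in UTC: 08:45-10:00, 10:10-12:50, 13:00-17:20 (subtract 2h to convert from UTC+2).
Clara in UTC: 08:50-15:00 (add 2h to convert from UTC-2).
Aarav in UTC: 09:50-16:25, 17:05-18:25 (add 3h to convert from UTC-3).
Imani: free for 13:50-15:05. Ana: not fully free for 13:50-15:05. Arjun: free for 13:50-15:05. Clara: not fully free for 13:50-15:05. Aarav: free for 13:50-15:05.

Ana, Clara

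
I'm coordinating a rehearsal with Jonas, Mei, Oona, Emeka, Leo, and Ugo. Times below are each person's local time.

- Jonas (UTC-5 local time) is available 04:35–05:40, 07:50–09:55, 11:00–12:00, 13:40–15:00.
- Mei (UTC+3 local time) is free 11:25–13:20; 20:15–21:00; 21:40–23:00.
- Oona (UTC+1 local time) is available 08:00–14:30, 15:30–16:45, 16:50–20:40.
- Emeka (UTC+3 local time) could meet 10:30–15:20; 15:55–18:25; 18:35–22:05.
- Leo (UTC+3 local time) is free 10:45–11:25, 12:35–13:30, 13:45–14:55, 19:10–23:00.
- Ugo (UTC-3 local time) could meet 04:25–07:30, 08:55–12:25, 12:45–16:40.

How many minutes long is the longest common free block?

Jonas in UTC: 09:35-10:40, 12:50-14:55, 16:00-17:00, 18:40-20:00 (add 5h to convert from UTC-5).
Mei in UTC: 08:25-10:20, 17:15-18:00, 18:40-20:00 (subtract 3h to convert from UTC+3).
Oona in UTC: 07:00-13:30, 14:30-15:45, 15:50-19:40 (subtract 1h to convert from UTC+1).
Emeka in UTC: 07:30-12:20, 12:55-15:25, 15:35-19:05 (subtract 3h to convert from UTC+3).
Leo in UTC: 07:45-08:25, 09:35-10:30, 10:45-11:55, 16:10-20:00 (subtract 3h to convert from UTC+3).
Ugo in UTC: 07:25-10:30, 11:55-15:25, 15:45-19:40 (add 3h to convert from UTC-3).
Jonas ∩ Mei: 09:35-10:20, 18:40-20:00.
Jonas ∩ Mei ∩ Oona: 09:35-10:20, 18:40-19:40.
Jonas ∩ Mei ∩ Oona ∩ Emeka: 09:35-10:20, 18:40-19:05.
Jonas ∩ Mei ∩ Oona ∩ Emeka ∩ Leo: 09:35-10:20, 18:40-19:05.
Jonas ∩ Mei ∩ Oona ∩ Emeka ∩ Leo ∩ Ugo: 09:35-10:20, 18:40-19:05.
Those are the intersection windows.
The longest is 09:35-10:20 at 45 minutes.

45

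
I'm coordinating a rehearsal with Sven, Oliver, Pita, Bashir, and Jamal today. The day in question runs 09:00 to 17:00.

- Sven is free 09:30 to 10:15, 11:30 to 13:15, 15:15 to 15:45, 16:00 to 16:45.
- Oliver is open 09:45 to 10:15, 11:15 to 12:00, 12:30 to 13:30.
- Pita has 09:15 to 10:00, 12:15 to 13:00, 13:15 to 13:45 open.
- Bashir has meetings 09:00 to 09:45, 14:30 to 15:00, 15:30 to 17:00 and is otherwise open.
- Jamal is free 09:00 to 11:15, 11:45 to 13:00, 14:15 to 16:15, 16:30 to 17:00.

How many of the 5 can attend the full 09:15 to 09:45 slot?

2

Sven free: 09:30-10:15, 11:30-13:15, 15:15-15:45, 16:00-16:45.
Oliver free: 09:45-10:15, 11:15-12:00, 12:30-13:30.
Pita free: 09:15-10:00, 12:15-13:00, 13:15-13:45.
Bashir free: 09:45-14:30, 15:00-15:30 (invert busy blocks within the working day).
Jamal free: 09:00-11:15, 11:45-13:00, 14:15-16:15, 16:30-17:00.
Pita and Jamal can make the full 09:15-09:45 slot — that's 2.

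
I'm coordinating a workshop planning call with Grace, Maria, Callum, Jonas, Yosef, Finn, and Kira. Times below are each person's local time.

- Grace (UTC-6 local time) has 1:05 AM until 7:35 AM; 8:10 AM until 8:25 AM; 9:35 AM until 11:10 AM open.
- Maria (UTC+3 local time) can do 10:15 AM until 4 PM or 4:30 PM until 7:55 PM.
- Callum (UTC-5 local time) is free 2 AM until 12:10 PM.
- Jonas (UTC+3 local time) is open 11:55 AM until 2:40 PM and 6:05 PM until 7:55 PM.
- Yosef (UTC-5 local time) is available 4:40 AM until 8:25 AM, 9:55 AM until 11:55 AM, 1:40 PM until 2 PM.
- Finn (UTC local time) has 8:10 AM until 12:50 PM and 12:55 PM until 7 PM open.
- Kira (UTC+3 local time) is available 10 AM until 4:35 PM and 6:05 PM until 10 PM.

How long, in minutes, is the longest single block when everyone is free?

120

Grace in UTC: 07:05-13:35, 14:10-14:25, 15:35-17:10 (add 6h to convert from UTC-6).
Maria in UTC: 07:15-13:00, 13:30-16:55 (subtract 3h to convert from UTC+3).
Callum in UTC: 07:00-17:10 (add 5h to convert from UTC-5).
Jonas in UTC: 08:55-11:40, 15:05-16:55 (subtract 3h to convert from UTC+3).
Yosef in UTC: 09:40-13:25, 14:55-16:55, 18:40-19:00 (add 5h to convert from UTC-5).
Finn in UTC: 08:10-12:50, 12:55-19:00.
Kira in UTC: 07:00-13:35, 15:05-19:00 (subtract 3h to convert from UTC+3).
Grace ∩ Maria: 07:15-13:00, 13:30-13:35, 14:10-14:25, 15:35-16:55.
Grace ∩ Maria ∩ Callum: 07:15-13:00, 13:30-13:35, 14:10-14:25, 15:35-16:55.
Grace ∩ Maria ∩ Callum ∩ Jonas: 08:55-11:40, 15:35-16:55.
Grace ∩ Maria ∩ Callum ∩ Jonas ∩ Yosef: 09:40-11:40, 15:35-16:55.
Grace ∩ Maria ∩ Callum ∩ Jonas ∩ Yosef ∩ Finn: 09:40-11:40, 15:35-16:55.
Grace ∩ Maria ∩ Callum ∩ Jonas ∩ Yosef ∩ Finn ∩ Kira: 09:40-11:40, 15:35-16:55.
The longest is 09:40-11:40 at 120 minutes.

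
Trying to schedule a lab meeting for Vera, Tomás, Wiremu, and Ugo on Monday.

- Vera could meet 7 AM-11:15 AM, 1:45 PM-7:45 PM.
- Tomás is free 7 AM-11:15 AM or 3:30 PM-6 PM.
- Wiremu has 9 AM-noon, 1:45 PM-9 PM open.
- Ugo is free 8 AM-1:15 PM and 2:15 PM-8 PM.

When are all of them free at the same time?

09:00-11:15, 15:30-18:00

Vera ∩ Tomás: 07:00-11:15, 15:30-18:00.
Vera ∩ Tomás ∩ Wiremu: 09:00-11:15, 15:30-18:00.
Vera ∩ Tomás ∩ Wiremu ∩ Ugo: 09:00-11:15, 15:30-18:00.
Those are the intersection windows.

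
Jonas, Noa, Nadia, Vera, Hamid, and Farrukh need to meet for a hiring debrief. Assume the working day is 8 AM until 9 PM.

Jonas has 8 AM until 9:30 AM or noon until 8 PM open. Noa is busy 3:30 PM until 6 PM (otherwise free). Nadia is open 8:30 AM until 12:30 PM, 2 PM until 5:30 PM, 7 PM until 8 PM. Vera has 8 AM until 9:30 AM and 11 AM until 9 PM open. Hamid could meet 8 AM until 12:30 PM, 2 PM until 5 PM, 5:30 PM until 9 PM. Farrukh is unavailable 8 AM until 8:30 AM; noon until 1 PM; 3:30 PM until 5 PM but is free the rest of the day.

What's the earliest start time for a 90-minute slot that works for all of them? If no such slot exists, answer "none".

Jonas free: 08:00-09:30, 12:00-20:00.
Noa free: 08:00-15:30, 18:00-21:00 (invert busy blocks within the working day).
Nadia free: 08:30-12:30, 14:00-17:30, 19:00-20:00.
Vera free: 08:00-09:30, 11:00-21:00.
Hamid free: 08:00-12:30, 14:00-17:00, 17:30-21:00.
Farrukh free: 08:30-12:00, 13:00-15:30, 17:00-21:00 (invert busy blocks within the working day).
Jonas ∩ Noa: 08:00-09:30, 12:00-15:30, 18:00-20:00.
Jonas ∩ Noa ∩ Nadia: 08:30-09:30, 12:00-12:30, 14:00-15:30, 19:00-20:00.
Jonas ∩ Noa ∩ Nadia ∩ Vera: 08:30-09:30, 12:00-12:30, 14:00-15:30, 19:00-20:00.
Jonas ∩ Noa ∩ Nadia ∩ Vera ∩ Hamid: 08:30-09:30, 12:00-12:30, 14:00-15:30, 19:00-20:00.
Jonas ∩ Noa ∩ Nadia ∩ Vera ∩ Hamid ∩ Farrukh: 08:30-09:30, 14:00-15:30, 19:00-20:00.
The first common window of at least 90 minutes is 14:00-15:30, so the earliest start is 14:00.

14:00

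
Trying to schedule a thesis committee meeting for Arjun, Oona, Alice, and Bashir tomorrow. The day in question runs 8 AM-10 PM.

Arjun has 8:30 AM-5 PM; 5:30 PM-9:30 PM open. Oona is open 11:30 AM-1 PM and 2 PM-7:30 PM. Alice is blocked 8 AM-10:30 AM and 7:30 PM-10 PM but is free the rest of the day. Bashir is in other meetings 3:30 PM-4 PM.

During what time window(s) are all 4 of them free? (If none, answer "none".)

11:30-13:00, 14:00-15:30, 16:00-17:00, 17:30-19:30

Arjun free: 08:30-17:00, 17:30-21:30.
Oona free: 11:30-13:00, 14:00-19:30.
Alice free: 10:30-19:30 (invert busy blocks within the working day).
Bashir free: 08:00-15:30, 16:00-22:00 (invert busy blocks within the working day).
Arjun ∩ Oona: 11:30-13:00, 14:00-17:00, 17:30-19:30.
Arjun ∩ Oona ∩ Alice: 11:30-13:00, 14:00-17:00, 17:30-19:30.
Arjun ∩ Oona ∩ Alice ∩ Bashir: 11:30-13:00, 14:00-15:30, 16:00-17:00, 17:30-19:30.
So the common availability across everyone is 11:30-13:00, 14:00-15:30, 16:00-17:00, 17:30-19:30.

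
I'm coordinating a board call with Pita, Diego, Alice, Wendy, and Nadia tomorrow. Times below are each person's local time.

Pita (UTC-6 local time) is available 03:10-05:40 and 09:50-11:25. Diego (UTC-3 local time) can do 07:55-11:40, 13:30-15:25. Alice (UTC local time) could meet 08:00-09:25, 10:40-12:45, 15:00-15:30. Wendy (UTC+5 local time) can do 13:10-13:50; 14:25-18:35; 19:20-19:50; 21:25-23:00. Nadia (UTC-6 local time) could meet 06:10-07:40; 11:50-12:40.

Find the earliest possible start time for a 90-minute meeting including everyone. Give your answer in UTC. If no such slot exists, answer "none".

Pita in UTC: 09:10-11:40, 15:50-17:25 (add 6h to convert from UTC-6).
Diego in UTC: 10:55-14:40, 16:30-18:25 (add 3h to convert from UTC-3).
Alice in UTC: 08:00-09:25, 10:40-12:45, 15:00-15:30.
Wendy in UTC: 08:10-08:50, 09:25-13:35, 14:20-14:50, 16:25-18:00 (subtract 5h to convert from UTC+5).
Nadia in UTC: 12:10-13:40, 17:50-18:40 (add 6h to convert from UTC-6).
Pita ∩ Diego: 10:55-11:40, 16:30-17:25.
Pita ∩ Diego ∩ Alice: 10:55-11:40.
Pita ∩ Diego ∩ Alice ∩ Wendy: 10:55-11:40.
Pita ∩ Diego ∩ Alice ∩ Wendy ∩ Nadia: ∅.
There is no time when everyone is free.
No common window is at least 90 minutes long.

none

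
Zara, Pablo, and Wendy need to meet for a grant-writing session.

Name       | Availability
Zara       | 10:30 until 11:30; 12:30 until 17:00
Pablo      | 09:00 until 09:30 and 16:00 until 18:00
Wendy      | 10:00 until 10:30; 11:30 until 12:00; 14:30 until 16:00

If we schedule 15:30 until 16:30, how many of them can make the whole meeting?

1

Zara can make the full 15:30-16:30 slot — that's 1.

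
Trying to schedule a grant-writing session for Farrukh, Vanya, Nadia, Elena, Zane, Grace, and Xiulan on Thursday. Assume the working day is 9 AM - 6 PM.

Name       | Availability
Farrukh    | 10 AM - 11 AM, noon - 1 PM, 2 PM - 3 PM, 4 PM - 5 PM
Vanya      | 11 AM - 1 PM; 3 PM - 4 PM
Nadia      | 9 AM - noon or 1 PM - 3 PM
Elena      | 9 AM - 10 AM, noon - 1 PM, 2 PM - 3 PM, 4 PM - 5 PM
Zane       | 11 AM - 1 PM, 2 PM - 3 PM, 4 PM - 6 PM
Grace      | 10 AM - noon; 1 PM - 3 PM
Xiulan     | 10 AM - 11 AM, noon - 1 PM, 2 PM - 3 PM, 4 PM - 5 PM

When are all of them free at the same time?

Farrukh ∩ Vanya: 12:00-13:00.
Farrukh ∩ Vanya ∩ Nadia: ∅.
Farrukh ∩ Vanya ∩ Nadia ∩ Elena: ∅.
Farrukh ∩ Vanya ∩ Nadia ∩ Elena ∩ Zane: ∅.
Farrukh ∩ Vanya ∩ Nadia ∩ Elena ∩ Zane ∩ Grace: ∅.
Farrukh ∩ Vanya ∩ Nadia ∩ Elena ∩ Zane ∩ Grace ∩ Xiulan: ∅.
There is no time when everyone is free.

none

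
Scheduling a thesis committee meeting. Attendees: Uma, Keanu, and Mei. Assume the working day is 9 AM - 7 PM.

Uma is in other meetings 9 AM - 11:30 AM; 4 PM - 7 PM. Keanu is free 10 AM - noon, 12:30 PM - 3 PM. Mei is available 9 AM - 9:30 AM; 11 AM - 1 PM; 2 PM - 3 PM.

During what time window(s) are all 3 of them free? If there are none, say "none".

Uma free: 11:30-16:00 (invert busy blocks within the working day).
Keanu free: 10:00-12:00, 12:30-15:00.
Mei free: 09:00-09:30, 11:00-13:00, 14:00-15:00.
Uma ∩ Keanu: 11:30-12:00, 12:30-15:00.
Uma ∩ Keanu ∩ Mei: 11:30-12:00, 12:30-13:00, 14:00-15:00.

11:30-12:00, 12:30-13:00, 14:00-15:00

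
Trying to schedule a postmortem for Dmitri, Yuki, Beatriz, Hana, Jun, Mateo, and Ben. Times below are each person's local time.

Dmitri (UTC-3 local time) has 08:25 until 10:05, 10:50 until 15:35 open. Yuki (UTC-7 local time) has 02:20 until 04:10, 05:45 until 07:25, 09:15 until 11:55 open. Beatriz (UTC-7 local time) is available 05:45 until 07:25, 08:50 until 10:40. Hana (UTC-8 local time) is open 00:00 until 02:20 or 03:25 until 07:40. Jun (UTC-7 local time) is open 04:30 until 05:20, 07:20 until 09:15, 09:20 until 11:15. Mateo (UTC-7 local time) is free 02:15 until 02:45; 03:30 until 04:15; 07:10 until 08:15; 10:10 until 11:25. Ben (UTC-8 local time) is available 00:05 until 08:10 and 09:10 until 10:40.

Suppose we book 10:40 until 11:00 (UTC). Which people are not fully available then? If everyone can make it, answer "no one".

Dmitri in UTC: 11:25-13:05, 13:50-18:35 (add 3h to convert from UTC-3).
Yuki in UTC: 09:20-11:10, 12:45-14:25, 16:15-18:55 (add 7h to convert from UTC-7).
Beatriz in UTC: 12:45-14:25, 15:50-17:40 (add 7h to convert from UTC-7).
Hana in UTC: 08:00-10:20, 11:25-15:40 (add 8h to convert from UTC-8).
Jun in UTC: 11:30-12:20, 14:20-16:15, 16:20-18:15 (add 7h to convert from UTC-7).
Mateo in UTC: 09:15-09:45, 10:30-11:15, 14:10-15:15, 17:10-18:25 (add 7h to convert from UTC-7).
Ben in UTC: 08:05-16:10, 17:10-18:40 (add 8h to convert from UTC-8).
Dmitri: not fully free for 10:40-11:00. Yuki: free for 10:40-11:00. Beatriz: not fully free for 10:40-11:00. Hana: not fully free for 10:40-11:00. Jun: not fully free for 10:40-11:00. Mateo: free for 10:40-11:00. Ben: free for 10:40-11:00.

Beatriz, Dmitri, Hana, Jun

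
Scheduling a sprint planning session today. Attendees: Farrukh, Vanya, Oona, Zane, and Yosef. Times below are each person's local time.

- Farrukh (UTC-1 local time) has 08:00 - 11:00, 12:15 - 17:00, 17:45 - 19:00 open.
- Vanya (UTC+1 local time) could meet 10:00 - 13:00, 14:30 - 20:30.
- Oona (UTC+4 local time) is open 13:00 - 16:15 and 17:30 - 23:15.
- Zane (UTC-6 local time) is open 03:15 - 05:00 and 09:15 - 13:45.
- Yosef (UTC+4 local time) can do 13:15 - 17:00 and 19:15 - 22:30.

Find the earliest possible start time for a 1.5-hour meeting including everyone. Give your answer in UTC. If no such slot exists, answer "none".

09:15

Farrukh in UTC: 09:00-12:00, 13:15-18:00, 18:45-20:00 (add 1h to convert from UTC-1).
Vanya in UTC: 09:00-12:00, 13:30-19:30 (subtract 1h to convert from UTC+1).
Oona in UTC: 09:00-12:15, 13:30-19:15 (subtract 4h to convert from UTC+4).
Zane in UTC: 09:15-11:00, 15:15-19:45 (add 6h to convert from UTC-6).
Yosef in UTC: 09:15-13:00, 15:15-18:30 (subtract 4h to convert from UTC+4).
Farrukh ∩ Vanya: 09:00-12:00, 13:30-18:00, 18:45-19:30.
Farrukh ∩ Vanya ∩ Oona: 09:00-12:00, 13:30-18:00, 18:45-19:15.
Farrukh ∩ Vanya ∩ Oona ∩ Zane: 09:15-11:00, 15:15-18:00, 18:45-19:15.
Farrukh ∩ Vanya ∩ Oona ∩ Zane ∩ Yosef: 09:15-11:00, 15:15-18:00.
The first common window of at least 90 minutes is 09:15-11:00, so the earliest start is 09:15.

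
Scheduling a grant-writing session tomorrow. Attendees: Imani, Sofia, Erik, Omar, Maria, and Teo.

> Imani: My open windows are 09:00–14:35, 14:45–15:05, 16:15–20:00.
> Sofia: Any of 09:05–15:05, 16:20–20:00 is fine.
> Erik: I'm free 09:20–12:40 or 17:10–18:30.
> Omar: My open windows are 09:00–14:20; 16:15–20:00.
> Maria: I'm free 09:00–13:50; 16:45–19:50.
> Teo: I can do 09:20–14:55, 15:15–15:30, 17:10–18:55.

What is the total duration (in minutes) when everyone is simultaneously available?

280

Imani ∩ Sofia: 09:05-14:35, 14:45-15:05, 16:20-20:00.
Imani ∩ Sofia ∩ Erik: 09:20-12:40, 17:10-18:30.
Imani ∩ Sofia ∩ Erik ∩ Omar: 09:20-12:40, 17:10-18:30.
Imani ∩ Sofia ∩ Erik ∩ Omar ∩ Maria: 09:20-12:40, 17:10-18:30.
Imani ∩ Sofia ∩ Erik ∩ Omar ∩ Maria ∩ Teo: 09:20-12:40, 17:10-18:30.
So the common availability across everyone is 09:20-12:40, 17:10-18:30.
Summing the common windows: 200 + 80 = 280 minutes.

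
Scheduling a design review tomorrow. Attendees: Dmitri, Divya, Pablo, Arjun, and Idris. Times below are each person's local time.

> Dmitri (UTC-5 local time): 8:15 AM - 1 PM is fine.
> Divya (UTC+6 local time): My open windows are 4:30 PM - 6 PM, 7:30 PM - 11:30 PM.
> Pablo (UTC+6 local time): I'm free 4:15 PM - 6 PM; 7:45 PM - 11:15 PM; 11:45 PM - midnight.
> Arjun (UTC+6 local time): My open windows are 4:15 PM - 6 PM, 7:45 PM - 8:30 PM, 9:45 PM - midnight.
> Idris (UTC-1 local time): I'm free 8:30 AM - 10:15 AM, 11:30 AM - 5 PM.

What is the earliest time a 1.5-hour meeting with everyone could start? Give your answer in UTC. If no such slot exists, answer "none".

Dmitri in UTC: 13:15-18:00 (add 5h to convert from UTC-5).
Divya in UTC: 10:30-12:00, 13:30-17:30 (subtract 6h to convert from UTC+6).
Pablo in UTC: 10:15-12:00, 13:45-17:15, 17:45-18:00 (subtract 6h to convert from UTC+6).
Arjun in UTC: 10:15-12:00, 13:45-14:30, 15:45-18:00 (subtract 6h to convert from UTC+6).
Idris in UTC: 09:30-11:15, 12:30-18:00 (add 1h to convert from UTC-1).
Dmitri ∩ Divya: 13:30-17:30.
Dmitri ∩ Divya ∩ Pablo: 13:45-17:15.
Dmitri ∩ Divya ∩ Pablo ∩ Arjun: 13:45-14:30, 15:45-17:15.
Dmitri ∩ Divya ∩ Pablo ∩ Arjun ∩ Idris: 13:45-14:30, 15:45-17:15.
Those are the intersection windows.
The first common window of at least 90 minutes is 15:45-17:15, so the earliest start is 15:45.

15:45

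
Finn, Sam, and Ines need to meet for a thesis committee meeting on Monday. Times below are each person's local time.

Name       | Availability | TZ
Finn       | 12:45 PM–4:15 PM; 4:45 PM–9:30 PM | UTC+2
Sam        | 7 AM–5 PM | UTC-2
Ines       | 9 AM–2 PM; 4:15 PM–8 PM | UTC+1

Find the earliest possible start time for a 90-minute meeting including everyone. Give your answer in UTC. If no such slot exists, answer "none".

10:45

Finn in UTC: 10:45-14:15, 14:45-19:30 (subtract 2h to convert from UTC+2).
Sam in UTC: 09:00-19:00 (add 2h to convert from UTC-2).
Ines in UTC: 08:00-13:00, 15:15-19:00 (subtract 1h to convert from UTC+1).
Finn ∩ Sam: 10:45-14:15, 14:45-19:00.
Finn ∩ Sam ∩ Ines: 10:45-13:00, 15:15-19:00.
So the common availability across everyone is 10:45-13:00, 15:15-19:00.
The first common window of at least 90 minutes is 10:45-13:00, so the earliest start is 10:45.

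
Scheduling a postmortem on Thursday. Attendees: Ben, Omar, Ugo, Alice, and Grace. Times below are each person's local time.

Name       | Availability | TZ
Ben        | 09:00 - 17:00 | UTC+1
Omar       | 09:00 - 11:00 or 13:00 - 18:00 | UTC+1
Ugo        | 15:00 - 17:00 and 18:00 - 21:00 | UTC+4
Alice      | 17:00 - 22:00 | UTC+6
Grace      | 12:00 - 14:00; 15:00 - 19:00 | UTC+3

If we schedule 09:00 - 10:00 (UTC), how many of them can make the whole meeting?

Ben in UTC: 08:00-16:00 (subtract 1h to convert from UTC+1).
Omar in UTC: 08:00-10:00, 12:00-17:00 (subtract 1h to convert from UTC+1).
Ugo in UTC: 11:00-13:00, 14:00-17:00 (subtract 4h to convert from UTC+4).
Alice in UTC: 11:00-16:00 (subtract 6h to convert from UTC+6).
Grace in UTC: 09:00-11:00, 12:00-16:00 (subtract 3h to convert from UTC+3).
Ben, Omar, and Grace can make the full 09:00-10:00 slot — that's 3.

3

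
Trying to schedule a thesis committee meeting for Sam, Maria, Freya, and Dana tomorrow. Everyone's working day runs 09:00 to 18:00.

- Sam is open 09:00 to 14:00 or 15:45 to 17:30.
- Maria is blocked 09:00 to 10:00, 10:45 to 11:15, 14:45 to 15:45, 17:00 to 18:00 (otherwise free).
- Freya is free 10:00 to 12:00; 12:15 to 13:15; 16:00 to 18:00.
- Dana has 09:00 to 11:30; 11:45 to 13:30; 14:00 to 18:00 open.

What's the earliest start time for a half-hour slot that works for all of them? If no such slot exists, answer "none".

10:00

Sam free: 09:00-14:00, 15:45-17:30.
Maria free: 10:00-10:45, 11:15-14:45, 15:45-17:00 (invert busy blocks within the working day).
Freya free: 10:00-12:00, 12:15-13:15, 16:00-18:00.
Dana free: 09:00-11:30, 11:45-13:30, 14:00-18:00.
Sam ∩ Maria: 10:00-10:45, 11:15-14:00, 15:45-17:00.
Sam ∩ Maria ∩ Freya: 10:00-10:45, 11:15-12:00, 12:15-13:15, 16:00-17:00.
Sam ∩ Maria ∩ Freya ∩ Dana: 10:00-10:45, 11:15-11:30, 11:45-12:00, 12:15-13:15, 16:00-17:00.
The first common window of at least 30 minutes is 10:00-10:45, so the earliest start is 10:00.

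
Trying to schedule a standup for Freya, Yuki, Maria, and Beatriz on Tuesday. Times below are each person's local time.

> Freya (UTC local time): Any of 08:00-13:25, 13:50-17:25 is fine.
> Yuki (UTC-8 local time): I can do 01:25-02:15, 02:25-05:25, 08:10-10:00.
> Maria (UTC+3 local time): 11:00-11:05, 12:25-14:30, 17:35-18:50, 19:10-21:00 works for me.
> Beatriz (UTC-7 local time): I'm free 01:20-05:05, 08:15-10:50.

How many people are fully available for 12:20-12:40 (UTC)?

Freya in UTC: 08:00-13:25, 13:50-17:25.
Yuki in UTC: 09:25-10:15, 10:25-13:25, 16:10-18:00 (add 8h to convert from UTC-8).
Maria in UTC: 08:00-08:05, 09:25-11:30, 14:35-15:50, 16:10-18:00 (subtract 3h to convert from UTC+3).
Beatriz in UTC: 08:20-12:05, 15:15-17:50 (add 7h to convert from UTC-7).
Freya and Yuki can make the full 12:20-12:40 slot — that's 2.

2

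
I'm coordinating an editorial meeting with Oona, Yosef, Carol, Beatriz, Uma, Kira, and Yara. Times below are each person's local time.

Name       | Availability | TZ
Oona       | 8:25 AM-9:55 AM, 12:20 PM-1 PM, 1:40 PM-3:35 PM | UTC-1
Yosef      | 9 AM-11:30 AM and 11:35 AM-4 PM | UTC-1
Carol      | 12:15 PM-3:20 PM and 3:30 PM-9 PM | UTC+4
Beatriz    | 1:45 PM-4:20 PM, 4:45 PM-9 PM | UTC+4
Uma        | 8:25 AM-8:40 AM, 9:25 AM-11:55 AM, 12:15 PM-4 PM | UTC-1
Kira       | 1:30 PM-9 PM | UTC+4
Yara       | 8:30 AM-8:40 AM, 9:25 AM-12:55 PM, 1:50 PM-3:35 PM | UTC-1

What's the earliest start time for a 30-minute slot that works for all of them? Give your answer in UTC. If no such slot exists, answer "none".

10:25

Oona in UTC: 09:25-10:55, 13:20-14:00, 14:40-16:35 (add 1h to convert from UTC-1).
Yosef in UTC: 10:00-12:30, 12:35-17:00 (add 1h to convert from UTC-1).
Carol in UTC: 08:15-11:20, 11:30-17:00 (subtract 4h to convert from UTC+4).
Beatriz in UTC: 09:45-12:20, 12:45-17:00 (subtract 4h to convert from UTC+4).
Uma in UTC: 09:25-09:40, 10:25-12:55, 13:15-17:00 (add 1h to convert from UTC-1).
Kira in UTC: 09:30-17:00 (subtract 4h to convert from UTC+4).
Yara in UTC: 09:30-09:40, 10:25-13:55, 14:50-16:35 (add 1h to convert from UTC-1).
Oona ∩ Yosef: 10:00-10:55, 13:20-14:00, 14:40-16:35.
Oona ∩ Yosef ∩ Carol: 10:00-10:55, 13:20-14:00, 14:40-16:35.
Oona ∩ Yosef ∩ Carol ∩ Beatriz: 10:00-10:55, 13:20-14:00, 14:40-16:35.
Oona ∩ Yosef ∩ Carol ∩ Beatriz ∩ Uma: 10:25-10:55, 13:20-14:00, 14:40-16:35.
Oona ∩ Yosef ∩ Carol ∩ Beatriz ∩ Uma ∩ Kira: 10:25-10:55, 13:20-14:00, 14:40-16:35.
Oona ∩ Yosef ∩ Carol ∩ Beatriz ∩ Uma ∩ Kira ∩ Yara: 10:25-10:55, 13:20-13:55, 14:50-16:35.
Those are the intersection windows.
The first common window of at least 30 minutes is 10:25-10:55, so the earliest start is 10:25.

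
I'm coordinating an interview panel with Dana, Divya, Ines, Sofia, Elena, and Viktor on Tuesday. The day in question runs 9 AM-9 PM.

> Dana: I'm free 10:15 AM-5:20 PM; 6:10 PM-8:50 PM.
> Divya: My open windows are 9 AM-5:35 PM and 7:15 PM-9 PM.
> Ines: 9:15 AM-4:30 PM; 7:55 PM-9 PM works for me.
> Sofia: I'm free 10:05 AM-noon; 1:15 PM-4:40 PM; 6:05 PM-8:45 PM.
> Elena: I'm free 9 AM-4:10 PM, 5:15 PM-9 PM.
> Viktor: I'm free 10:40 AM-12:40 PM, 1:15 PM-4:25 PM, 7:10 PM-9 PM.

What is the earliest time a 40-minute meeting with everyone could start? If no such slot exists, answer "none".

10:40

Dana ∩ Divya: 10:15-17:20, 19:15-20:50.
Dana ∩ Divya ∩ Ines: 10:15-16:30, 19:55-20:50.
Dana ∩ Divya ∩ Ines ∩ Sofia: 10:15-12:00, 13:15-16:30, 19:55-20:45.
Dana ∩ Divya ∩ Ines ∩ Sofia ∩ Elena: 10:15-12:00, 13:15-16:10, 19:55-20:45.
Dana ∩ Divya ∩ Ines ∩ Sofia ∩ Elena ∩ Viktor: 10:40-12:00, 13:15-16:10, 19:55-20:45.
The first common window of at least 40 minutes is 10:40-12:00, so the earliest start is 10:40.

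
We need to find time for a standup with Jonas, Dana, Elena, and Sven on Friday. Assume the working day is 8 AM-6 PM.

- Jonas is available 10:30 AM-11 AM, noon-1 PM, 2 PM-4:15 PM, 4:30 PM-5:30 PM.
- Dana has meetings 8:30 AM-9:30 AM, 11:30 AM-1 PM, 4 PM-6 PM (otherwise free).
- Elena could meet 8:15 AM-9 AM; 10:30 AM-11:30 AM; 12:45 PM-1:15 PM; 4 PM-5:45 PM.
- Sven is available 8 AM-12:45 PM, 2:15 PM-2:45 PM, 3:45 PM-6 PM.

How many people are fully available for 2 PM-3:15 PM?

2

Jonas free: 10:30-11:00, 12:00-13:00, 14:00-16:15, 16:30-17:30.
Dana free: 08:00-08:30, 09:30-11:30, 13:00-16:00 (invert busy blocks within the working day).
Elena free: 08:15-09:00, 10:30-11:30, 12:45-13:15, 16:00-17:45.
Sven free: 08:00-12:45, 14:15-14:45, 15:45-18:00.
Jonas and Dana can make the full 14:00-15:15 slot — that's 2.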